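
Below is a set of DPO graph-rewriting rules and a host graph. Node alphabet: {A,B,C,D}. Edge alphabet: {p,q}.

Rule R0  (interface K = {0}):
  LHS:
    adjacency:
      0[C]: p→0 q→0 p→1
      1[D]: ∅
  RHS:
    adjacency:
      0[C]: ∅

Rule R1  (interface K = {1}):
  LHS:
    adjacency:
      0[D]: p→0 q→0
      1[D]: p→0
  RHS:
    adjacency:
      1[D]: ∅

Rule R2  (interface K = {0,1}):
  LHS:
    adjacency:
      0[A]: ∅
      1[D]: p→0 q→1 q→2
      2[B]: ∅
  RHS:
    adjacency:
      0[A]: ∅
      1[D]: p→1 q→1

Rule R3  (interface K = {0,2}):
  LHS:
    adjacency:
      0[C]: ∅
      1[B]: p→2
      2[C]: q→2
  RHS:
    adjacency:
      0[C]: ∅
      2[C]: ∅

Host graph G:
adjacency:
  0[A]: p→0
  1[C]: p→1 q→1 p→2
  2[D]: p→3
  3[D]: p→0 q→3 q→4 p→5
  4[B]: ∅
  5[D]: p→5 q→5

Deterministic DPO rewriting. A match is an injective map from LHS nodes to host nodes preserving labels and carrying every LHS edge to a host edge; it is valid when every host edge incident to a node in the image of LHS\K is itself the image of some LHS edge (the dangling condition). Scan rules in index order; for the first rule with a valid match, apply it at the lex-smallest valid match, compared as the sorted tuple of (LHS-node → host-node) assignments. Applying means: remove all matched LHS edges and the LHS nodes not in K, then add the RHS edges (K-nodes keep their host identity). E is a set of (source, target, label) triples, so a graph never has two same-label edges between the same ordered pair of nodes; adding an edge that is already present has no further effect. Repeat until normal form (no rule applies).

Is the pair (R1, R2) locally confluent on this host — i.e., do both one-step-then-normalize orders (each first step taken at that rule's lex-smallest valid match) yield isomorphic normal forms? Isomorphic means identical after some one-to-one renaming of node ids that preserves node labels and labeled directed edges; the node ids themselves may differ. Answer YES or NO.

branch R1-first: apply at {0↦5, 1↦3} → |E|=8, then 3 more step(s) → NF |V|=2 |E|=1 V={0:A, 1:C} E=0-p->0
branch R2-first: apply at {0↦0, 1↦3, 2↦4} → |E|=10, then 3 more step(s) → NF |V|=2 |E|=1 V={0:A, 1:C} E=0-p->0
graphs isomorphic (equal up to label-preserving node renaming)

Answer: YES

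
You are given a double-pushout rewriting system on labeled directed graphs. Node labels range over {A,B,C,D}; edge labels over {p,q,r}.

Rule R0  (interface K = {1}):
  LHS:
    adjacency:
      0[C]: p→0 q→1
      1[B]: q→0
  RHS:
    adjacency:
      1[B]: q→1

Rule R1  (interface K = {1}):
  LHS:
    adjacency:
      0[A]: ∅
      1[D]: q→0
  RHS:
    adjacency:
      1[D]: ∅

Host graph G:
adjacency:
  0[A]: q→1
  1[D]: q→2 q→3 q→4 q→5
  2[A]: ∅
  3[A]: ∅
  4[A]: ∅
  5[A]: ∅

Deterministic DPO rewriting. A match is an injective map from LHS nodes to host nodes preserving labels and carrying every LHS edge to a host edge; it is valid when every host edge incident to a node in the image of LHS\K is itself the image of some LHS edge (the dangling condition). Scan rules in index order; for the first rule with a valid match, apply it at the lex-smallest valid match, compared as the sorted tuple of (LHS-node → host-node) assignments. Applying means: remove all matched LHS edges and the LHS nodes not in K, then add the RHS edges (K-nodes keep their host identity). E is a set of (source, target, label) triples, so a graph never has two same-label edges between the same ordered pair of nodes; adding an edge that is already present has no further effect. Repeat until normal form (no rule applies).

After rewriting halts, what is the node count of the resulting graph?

start.  V:6 E:5  edges: 0-q->1 1-q->2 1-q->3 1-q->4 1-q->5
1. fire R1 via {0↦2, 1↦1}  →  V:5 E:4  edges: 0-q->1 1-q->3 1-q->4 1-q->5
2. fire R1 via {0↦3, 1↦1}  →  V:4 E:3  edges: 0-q->1 1-q->4 1-q->5
3. fire R1 via {0↦4, 1↦1}  →  V:3 E:2  edges: 0-q->1 1-q->5
4. fire R1 via {0↦5, 1↦1}  →  V:2 E:1  edges: 0-q->1
normal form: no rule applies after step 4
NF nodes: {0:A, 1:D}

Answer: 2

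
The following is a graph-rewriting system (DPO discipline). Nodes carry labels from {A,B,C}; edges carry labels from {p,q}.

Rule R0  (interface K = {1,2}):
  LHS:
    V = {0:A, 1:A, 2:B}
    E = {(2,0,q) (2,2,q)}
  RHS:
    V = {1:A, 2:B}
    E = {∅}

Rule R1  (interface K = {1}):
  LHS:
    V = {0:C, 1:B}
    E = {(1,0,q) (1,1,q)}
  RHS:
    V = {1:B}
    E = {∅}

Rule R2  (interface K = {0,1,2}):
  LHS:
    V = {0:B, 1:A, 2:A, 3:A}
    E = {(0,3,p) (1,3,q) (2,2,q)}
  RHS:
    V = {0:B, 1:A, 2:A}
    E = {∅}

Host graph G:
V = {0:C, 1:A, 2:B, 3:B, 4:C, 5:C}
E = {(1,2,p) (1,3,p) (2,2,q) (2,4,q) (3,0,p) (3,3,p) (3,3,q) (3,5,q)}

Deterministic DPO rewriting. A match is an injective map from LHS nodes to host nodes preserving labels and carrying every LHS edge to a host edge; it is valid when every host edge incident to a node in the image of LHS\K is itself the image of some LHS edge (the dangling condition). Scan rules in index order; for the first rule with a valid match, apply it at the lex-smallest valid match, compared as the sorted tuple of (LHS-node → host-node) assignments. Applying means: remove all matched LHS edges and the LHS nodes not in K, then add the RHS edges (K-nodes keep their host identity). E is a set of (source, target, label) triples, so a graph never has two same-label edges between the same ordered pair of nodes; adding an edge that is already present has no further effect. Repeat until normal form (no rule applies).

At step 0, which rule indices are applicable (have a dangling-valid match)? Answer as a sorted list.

Answer: [R1]

Rewrite trace:
R0: no valid match — LHS pattern not found
R1: 2 valid matches — {0↦4, 1↦2}, {0↦5, 1↦3}
R2: no valid match — LHS pattern not found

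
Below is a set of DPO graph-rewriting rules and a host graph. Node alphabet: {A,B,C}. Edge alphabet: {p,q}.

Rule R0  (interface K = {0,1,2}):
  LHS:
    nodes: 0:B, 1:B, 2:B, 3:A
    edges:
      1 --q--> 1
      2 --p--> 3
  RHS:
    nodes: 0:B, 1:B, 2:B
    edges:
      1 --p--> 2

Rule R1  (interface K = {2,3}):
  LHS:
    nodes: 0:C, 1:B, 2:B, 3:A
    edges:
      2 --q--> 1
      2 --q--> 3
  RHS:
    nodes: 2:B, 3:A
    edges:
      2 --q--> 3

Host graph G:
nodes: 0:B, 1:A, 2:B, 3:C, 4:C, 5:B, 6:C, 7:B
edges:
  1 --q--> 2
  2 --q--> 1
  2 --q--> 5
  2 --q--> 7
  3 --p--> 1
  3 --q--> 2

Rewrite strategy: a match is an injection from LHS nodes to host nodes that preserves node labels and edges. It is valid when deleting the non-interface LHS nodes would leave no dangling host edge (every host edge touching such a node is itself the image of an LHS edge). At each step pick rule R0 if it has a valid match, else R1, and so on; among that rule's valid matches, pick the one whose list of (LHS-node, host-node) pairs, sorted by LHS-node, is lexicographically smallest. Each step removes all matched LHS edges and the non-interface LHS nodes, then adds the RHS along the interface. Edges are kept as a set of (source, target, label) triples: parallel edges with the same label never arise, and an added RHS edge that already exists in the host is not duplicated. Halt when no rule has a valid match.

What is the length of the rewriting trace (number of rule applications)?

[0] host  ⇒  8 nodes, 6 edges  {1-q->2 2-q->1 2-q->5 2-q->7 3-p->1 3-q->2}
[1] R1 @ {0↦4, 1↦5, 2↦2, 3↦1}  ⇒  6 nodes, 5 edges  {1-q->2 2-q->1 2-q->7 3-p->1 3-q->2}
[2] R1 @ {0↦6, 1↦7, 2↦2, 3↦1}  ⇒  4 nodes, 4 edges  {1-q->2 2-q->1 3-p->1 3-q->2}
final graph: no rule applies after step 2

Answer: 2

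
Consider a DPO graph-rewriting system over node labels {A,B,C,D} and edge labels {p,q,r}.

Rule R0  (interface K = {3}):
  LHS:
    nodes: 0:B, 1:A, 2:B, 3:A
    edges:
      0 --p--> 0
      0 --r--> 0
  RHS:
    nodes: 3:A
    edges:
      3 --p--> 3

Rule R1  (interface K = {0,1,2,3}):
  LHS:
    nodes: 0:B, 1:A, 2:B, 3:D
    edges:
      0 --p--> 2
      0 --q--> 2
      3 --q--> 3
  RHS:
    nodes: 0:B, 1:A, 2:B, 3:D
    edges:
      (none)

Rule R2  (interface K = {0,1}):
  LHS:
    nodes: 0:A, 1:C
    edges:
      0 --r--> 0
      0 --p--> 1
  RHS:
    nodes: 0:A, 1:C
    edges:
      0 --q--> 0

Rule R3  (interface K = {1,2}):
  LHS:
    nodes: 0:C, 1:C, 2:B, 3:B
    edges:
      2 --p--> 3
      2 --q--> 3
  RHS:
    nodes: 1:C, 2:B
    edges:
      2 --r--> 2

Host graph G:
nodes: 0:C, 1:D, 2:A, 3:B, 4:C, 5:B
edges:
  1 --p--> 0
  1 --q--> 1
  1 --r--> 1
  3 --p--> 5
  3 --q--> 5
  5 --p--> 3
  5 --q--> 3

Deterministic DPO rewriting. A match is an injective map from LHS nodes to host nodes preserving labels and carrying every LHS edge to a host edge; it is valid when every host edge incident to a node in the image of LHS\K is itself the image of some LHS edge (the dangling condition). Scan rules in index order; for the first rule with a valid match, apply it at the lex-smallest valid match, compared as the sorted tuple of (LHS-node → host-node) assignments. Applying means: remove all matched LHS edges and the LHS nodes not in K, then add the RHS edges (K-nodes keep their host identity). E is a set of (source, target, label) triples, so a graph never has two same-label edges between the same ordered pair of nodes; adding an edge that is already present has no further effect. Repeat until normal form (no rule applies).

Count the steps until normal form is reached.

Answer: 2

Rewrite trace:
[0] host  ⇒  6 nodes, 7 edges  {1-p->0 1-q->1 1-r->1 3-p->5 3-q->5 5-p->3 5-q->3}
[1] R1 @ {0↦3, 1↦2, 2↦5, 3↦1}  ⇒  6 nodes, 4 edges  {1-p->0 1-r->1 5-p->3 5-q->3}
[2] R3 @ {0↦4, 1↦0, 2↦5, 3↦3}  ⇒  4 nodes, 3 edges  {1-p->0 1-r->1 5-r->5}
final graph: no rule applies after step 2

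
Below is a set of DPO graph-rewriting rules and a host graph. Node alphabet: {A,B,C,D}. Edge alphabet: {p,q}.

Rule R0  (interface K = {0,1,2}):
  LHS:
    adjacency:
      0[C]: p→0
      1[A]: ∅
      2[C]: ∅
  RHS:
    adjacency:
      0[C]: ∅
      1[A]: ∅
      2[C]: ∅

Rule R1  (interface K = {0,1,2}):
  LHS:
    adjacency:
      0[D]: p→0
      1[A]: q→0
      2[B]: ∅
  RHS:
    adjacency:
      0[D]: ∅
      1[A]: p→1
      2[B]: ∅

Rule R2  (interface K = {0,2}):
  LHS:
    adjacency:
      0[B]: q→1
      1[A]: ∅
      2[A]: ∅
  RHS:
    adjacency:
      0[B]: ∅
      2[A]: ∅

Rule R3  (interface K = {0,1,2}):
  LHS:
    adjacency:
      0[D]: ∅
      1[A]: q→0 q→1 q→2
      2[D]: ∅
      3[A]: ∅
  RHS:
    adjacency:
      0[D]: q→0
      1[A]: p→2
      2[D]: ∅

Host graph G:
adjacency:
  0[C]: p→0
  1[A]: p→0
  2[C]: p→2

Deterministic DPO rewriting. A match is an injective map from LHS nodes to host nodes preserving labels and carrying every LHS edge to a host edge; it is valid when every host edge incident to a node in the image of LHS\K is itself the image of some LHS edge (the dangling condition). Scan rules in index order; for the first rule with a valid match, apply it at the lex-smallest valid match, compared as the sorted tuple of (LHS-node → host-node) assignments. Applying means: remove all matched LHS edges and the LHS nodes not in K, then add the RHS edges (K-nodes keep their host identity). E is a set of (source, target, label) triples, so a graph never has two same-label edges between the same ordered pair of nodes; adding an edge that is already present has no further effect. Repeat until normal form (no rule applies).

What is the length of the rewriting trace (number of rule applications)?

initial: |V|=3 |E|=3  E = 0-p->0 1-p->0 2-p->2
step 1: apply R0 at {0↦0, 1↦1, 2↦2}  → |V|=3 |E|=2  E = 1-p->0 2-p->2
step 2: apply R0 at {0↦2, 1↦1, 2↦0}  → |V|=3 |E|=1  E = 1-p->0
halt: no rule applies after step 2

Answer: 2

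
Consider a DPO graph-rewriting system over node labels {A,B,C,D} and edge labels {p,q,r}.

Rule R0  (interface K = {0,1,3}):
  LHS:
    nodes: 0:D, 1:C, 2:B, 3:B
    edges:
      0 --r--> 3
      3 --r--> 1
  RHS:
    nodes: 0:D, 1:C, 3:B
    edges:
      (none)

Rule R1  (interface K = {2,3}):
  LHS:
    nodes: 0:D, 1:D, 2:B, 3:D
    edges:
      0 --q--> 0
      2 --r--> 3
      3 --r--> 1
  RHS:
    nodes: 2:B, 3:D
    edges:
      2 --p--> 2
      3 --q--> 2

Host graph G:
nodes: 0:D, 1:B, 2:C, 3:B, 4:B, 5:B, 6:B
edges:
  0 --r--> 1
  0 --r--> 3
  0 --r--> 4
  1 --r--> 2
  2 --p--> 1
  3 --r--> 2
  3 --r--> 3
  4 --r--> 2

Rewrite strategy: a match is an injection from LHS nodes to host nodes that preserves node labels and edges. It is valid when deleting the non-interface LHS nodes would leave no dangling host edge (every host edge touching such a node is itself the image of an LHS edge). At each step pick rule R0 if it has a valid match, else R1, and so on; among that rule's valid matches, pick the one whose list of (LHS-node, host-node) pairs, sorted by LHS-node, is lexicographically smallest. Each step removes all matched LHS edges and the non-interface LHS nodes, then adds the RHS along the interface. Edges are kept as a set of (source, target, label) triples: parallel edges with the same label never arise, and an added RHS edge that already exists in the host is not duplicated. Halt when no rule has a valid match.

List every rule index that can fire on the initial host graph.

R0: 6 valid matches — {0↦0, 1↦2, 2↦5, 3↦1}, {0↦0, 1↦2, 2↦5, 3↦3}, {0↦0, 1↦2, 2↦5, 3↦4} (+3 more)
R1: no valid match — LHS pattern not found

Answer: [R0]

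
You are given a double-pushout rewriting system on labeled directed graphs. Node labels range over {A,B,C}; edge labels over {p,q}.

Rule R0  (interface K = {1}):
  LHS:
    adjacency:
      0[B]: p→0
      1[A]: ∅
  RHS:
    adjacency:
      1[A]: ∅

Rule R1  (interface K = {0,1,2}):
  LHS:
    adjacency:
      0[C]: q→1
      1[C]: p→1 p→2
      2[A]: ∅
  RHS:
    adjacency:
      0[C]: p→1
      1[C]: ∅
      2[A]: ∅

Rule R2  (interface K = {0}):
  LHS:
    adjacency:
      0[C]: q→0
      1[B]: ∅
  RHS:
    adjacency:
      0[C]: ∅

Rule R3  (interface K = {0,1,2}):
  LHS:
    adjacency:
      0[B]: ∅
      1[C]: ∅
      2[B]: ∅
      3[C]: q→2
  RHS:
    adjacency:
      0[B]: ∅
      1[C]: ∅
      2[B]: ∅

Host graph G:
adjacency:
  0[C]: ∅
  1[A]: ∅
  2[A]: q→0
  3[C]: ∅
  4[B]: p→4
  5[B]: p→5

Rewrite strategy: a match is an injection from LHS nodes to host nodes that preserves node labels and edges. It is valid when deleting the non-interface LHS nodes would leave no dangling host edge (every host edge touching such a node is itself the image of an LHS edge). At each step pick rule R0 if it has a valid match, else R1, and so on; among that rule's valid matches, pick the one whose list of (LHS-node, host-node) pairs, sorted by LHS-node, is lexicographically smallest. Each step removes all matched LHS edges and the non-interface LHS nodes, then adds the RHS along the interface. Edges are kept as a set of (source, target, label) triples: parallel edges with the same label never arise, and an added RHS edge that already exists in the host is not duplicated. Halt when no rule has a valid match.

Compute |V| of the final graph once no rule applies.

[0] host  ⇒  6 nodes, 3 edges  {2-q->0 4-p->4 5-p->5}
[1] R0 @ {0↦4, 1↦1}  ⇒  5 nodes, 2 edges  {2-q->0 5-p->5}
[2] R0 @ {0↦5, 1↦1}  ⇒  4 nodes, 1 edges  {2-q->0}
normal form: no rule applies after step 2
NF nodes: {0:C, 1:A, 2:A, 3:C}

Answer: 4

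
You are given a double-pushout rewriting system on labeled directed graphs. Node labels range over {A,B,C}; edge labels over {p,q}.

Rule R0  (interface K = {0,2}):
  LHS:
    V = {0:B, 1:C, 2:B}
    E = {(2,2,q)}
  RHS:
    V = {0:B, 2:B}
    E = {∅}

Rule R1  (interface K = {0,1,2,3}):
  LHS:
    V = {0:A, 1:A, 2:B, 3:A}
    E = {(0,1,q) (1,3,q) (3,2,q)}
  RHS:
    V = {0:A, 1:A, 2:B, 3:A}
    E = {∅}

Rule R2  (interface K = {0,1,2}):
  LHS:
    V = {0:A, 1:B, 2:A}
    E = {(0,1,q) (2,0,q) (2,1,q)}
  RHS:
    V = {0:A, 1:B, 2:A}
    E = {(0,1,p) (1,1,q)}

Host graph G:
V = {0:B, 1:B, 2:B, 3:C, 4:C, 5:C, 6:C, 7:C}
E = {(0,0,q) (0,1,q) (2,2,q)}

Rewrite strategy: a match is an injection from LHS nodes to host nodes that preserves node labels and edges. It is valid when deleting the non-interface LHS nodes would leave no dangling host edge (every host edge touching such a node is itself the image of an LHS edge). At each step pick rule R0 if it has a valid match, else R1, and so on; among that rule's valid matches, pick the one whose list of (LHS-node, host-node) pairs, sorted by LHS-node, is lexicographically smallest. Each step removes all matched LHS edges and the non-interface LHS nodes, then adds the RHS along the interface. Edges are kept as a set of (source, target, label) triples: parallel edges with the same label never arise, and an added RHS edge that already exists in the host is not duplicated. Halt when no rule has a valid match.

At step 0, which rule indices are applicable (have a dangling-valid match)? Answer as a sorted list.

R0: 20 valid matches — {0↦0, 1↦3, 2↦2}, {0↦0, 1↦4, 2↦2}, {0↦0, 1↦5, 2↦2} (+17 more)
R1: no valid match — LHS pattern not found
R2: no valid match — LHS pattern not found

Answer: [R0]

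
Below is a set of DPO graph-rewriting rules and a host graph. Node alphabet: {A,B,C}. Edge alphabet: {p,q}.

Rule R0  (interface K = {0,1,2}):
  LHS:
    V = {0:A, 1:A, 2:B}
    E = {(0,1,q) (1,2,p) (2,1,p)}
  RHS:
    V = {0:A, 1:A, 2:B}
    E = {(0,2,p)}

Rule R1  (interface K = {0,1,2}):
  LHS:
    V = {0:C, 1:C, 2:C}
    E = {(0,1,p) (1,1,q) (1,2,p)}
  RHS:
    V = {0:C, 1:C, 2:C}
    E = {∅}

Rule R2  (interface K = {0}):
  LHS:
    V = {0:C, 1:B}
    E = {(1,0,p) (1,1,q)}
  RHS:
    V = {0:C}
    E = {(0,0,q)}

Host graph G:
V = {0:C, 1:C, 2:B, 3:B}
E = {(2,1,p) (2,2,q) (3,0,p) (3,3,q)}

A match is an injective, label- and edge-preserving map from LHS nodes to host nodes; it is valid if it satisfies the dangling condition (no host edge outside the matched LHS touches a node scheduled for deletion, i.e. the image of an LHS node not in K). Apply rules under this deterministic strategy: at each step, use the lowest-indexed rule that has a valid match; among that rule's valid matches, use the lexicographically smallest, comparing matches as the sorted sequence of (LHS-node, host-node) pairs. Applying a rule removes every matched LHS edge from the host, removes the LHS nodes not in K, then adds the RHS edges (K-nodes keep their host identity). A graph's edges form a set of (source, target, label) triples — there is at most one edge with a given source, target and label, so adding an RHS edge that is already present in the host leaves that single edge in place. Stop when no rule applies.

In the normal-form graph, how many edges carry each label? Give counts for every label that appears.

Answer: q:2

Steps:
start.  V:4 E:4  edges: 2-p->1 2-q->2 3-p->0 3-q->3
1. fire R2 via {0↦0, 1↦3}  →  V:3 E:3  edges: 0-q->0 2-p->1 2-q->2
2. fire R2 via {0↦1, 1↦2}  →  V:2 E:2  edges: 0-q->0 1-q->1
halt: no rule applies after step 2
NF edges: [(0, 0, 'q'), (1, 1, 'q')]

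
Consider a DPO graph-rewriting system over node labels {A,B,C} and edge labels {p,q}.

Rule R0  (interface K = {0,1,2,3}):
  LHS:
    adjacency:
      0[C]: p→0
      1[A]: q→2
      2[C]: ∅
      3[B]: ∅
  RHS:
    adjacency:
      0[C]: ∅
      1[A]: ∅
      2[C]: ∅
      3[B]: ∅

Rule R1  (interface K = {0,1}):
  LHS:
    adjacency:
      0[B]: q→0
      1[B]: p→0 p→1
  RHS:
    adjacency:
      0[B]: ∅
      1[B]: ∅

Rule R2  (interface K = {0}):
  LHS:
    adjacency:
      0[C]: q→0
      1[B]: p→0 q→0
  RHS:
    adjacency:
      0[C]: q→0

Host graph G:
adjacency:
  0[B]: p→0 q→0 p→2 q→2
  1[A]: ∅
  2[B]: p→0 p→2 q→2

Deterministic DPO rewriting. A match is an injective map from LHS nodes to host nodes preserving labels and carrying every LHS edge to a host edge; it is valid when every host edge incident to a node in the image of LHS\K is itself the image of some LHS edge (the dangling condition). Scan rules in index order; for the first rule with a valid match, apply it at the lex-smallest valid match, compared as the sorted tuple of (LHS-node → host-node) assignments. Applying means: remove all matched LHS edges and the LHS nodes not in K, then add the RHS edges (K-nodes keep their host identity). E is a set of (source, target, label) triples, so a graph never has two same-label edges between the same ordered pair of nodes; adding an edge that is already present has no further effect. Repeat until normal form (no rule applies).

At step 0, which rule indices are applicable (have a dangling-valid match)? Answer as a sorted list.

Answer: [R1]

Derivation:
R0: no valid match — LHS pattern not found
R1: 2 valid matches — {0↦0, 1↦2}, {0↦2, 1↦0}
R2: no valid match — LHS pattern not found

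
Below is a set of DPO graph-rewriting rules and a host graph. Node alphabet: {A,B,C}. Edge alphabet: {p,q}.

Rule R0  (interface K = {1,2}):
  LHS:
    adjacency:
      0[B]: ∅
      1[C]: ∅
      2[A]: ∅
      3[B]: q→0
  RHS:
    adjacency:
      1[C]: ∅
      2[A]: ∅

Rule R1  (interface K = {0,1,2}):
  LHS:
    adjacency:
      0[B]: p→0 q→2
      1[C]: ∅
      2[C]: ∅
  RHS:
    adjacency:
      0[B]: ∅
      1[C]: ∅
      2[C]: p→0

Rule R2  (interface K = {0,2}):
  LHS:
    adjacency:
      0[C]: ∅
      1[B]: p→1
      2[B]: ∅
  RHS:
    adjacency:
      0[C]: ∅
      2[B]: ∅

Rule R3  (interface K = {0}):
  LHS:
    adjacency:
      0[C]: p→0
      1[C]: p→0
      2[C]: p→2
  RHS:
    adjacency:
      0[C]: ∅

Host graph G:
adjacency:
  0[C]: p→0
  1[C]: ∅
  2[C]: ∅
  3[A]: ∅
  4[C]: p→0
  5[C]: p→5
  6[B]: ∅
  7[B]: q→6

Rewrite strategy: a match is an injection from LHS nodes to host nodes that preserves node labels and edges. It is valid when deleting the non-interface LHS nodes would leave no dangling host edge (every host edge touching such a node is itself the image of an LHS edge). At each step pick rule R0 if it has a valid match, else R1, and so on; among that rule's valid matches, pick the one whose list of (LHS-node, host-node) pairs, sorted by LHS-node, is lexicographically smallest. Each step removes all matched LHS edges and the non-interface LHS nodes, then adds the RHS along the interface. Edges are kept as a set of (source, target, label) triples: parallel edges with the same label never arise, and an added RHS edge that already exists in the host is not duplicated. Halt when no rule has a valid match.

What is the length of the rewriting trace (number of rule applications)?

initial: |V|=8 |E|=4  E = 0-p->0 4-p->0 5-p->5 7-q->6
step 1: apply R0 at {0↦6, 1↦0, 2↦3, 3↦7}  → |V|=6 |E|=3  E = 0-p->0 4-p->0 5-p->5
step 2: apply R3 at {0↦0, 1↦4, 2↦5}  → |V|=4 |E|=0  E = ∅
halt: no rule applies after step 2

Answer: 2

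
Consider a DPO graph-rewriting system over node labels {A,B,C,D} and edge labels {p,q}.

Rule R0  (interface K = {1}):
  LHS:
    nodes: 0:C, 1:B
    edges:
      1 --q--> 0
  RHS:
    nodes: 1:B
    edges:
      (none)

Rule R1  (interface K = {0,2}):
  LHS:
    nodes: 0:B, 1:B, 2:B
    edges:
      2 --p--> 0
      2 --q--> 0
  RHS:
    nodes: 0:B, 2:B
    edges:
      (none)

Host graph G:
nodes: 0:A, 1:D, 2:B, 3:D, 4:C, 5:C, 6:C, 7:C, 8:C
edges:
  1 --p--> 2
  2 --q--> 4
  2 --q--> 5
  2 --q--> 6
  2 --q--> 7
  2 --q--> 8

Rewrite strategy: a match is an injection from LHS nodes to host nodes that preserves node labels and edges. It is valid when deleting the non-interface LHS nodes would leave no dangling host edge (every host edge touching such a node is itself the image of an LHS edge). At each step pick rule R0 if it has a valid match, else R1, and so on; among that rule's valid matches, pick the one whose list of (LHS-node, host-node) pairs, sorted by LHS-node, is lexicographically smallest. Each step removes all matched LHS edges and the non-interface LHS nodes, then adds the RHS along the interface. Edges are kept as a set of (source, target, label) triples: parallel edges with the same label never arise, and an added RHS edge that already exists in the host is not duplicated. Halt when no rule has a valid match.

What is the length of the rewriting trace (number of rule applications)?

start.  V:9 E:6  edges: 1-p->2 2-q->4 2-q->5 2-q->6 2-q->7 2-q->8
1. fire R0 via {0↦4, 1↦2}  →  V:8 E:5  edges: 1-p->2 2-q->5 2-q->6 2-q->7 2-q->8
2. fire R0 via {0↦5, 1↦2}  →  V:7 E:4  edges: 1-p->2 2-q->6 2-q->7 2-q->8
3. fire R0 via {0↦6, 1↦2}  →  V:6 E:3  edges: 1-p->2 2-q->7 2-q->8
4. fire R0 via {0↦7, 1↦2}  →  V:5 E:2  edges: 1-p->2 2-q->8
5. fire R0 via {0↦8, 1↦2}  →  V:4 E:1  edges: 1-p->2
normal form: no rule applies after step 5

Answer: 5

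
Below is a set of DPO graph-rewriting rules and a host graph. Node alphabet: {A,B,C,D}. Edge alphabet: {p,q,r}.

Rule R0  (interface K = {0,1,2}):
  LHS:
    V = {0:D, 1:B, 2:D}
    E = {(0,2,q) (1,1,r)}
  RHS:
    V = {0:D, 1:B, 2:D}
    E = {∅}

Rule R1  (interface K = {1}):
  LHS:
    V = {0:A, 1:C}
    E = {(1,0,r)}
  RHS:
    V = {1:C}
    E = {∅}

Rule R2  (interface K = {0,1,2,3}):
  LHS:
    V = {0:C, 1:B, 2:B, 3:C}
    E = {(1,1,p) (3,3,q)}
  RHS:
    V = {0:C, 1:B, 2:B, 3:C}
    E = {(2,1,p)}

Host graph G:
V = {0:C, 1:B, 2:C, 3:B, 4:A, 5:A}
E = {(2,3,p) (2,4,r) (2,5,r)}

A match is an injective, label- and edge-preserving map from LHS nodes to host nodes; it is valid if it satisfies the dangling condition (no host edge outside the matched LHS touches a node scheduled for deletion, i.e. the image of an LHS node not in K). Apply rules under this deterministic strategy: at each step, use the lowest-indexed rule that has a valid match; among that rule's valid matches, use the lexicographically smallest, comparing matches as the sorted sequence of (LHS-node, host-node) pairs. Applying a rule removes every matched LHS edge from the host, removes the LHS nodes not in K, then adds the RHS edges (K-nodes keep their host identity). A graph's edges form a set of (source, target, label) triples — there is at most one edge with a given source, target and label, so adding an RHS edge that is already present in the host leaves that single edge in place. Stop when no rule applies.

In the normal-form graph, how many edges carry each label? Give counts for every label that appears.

initial: |V|=6 |E|=3  E = 2-p->3 2-r->4 2-r->5
step 1: apply R1 at {0↦4, 1↦2}  → |V|=5 |E|=2  E = 2-p->3 2-r->5
step 2: apply R1 at {0↦5, 1↦2}  → |V|=4 |E|=1  E = 2-p->3
final graph: no rule applies after step 2
NF edges: [(2, 3, 'p')]

Answer: p:1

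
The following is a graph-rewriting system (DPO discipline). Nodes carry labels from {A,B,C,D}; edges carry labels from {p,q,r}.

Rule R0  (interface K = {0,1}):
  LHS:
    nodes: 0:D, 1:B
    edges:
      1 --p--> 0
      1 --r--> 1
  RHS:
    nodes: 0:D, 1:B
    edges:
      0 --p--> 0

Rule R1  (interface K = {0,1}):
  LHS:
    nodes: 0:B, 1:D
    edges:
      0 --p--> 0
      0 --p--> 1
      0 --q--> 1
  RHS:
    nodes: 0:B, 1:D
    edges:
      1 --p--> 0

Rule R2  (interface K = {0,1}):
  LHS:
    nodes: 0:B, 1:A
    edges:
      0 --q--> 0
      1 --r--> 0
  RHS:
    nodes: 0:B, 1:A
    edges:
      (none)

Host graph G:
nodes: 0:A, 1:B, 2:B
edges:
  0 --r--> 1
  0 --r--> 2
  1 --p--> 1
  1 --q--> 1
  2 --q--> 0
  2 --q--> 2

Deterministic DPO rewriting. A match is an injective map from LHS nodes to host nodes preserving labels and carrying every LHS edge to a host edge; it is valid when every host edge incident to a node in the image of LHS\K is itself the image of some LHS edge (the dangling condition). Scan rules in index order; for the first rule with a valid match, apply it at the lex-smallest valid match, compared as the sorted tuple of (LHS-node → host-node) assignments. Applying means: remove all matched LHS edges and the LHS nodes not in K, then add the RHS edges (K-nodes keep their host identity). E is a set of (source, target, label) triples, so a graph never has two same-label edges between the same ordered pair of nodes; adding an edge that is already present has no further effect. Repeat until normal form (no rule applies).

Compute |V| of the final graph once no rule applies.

[0] host  ⇒  3 nodes, 6 edges  {0-r->1 0-r->2 1-p->1 1-q->1 2-q->0 2-q->2}
[1] R2 @ {0↦1, 1↦0}  ⇒  3 nodes, 4 edges  {0-r->2 1-p->1 2-q->0 2-q->2}
[2] R2 @ {0↦2, 1↦0}  ⇒  3 nodes, 2 edges  {1-p->1 2-q->0}
normal form: no rule applies after step 2
NF nodes: {0:A, 1:B, 2:B}

Answer: 3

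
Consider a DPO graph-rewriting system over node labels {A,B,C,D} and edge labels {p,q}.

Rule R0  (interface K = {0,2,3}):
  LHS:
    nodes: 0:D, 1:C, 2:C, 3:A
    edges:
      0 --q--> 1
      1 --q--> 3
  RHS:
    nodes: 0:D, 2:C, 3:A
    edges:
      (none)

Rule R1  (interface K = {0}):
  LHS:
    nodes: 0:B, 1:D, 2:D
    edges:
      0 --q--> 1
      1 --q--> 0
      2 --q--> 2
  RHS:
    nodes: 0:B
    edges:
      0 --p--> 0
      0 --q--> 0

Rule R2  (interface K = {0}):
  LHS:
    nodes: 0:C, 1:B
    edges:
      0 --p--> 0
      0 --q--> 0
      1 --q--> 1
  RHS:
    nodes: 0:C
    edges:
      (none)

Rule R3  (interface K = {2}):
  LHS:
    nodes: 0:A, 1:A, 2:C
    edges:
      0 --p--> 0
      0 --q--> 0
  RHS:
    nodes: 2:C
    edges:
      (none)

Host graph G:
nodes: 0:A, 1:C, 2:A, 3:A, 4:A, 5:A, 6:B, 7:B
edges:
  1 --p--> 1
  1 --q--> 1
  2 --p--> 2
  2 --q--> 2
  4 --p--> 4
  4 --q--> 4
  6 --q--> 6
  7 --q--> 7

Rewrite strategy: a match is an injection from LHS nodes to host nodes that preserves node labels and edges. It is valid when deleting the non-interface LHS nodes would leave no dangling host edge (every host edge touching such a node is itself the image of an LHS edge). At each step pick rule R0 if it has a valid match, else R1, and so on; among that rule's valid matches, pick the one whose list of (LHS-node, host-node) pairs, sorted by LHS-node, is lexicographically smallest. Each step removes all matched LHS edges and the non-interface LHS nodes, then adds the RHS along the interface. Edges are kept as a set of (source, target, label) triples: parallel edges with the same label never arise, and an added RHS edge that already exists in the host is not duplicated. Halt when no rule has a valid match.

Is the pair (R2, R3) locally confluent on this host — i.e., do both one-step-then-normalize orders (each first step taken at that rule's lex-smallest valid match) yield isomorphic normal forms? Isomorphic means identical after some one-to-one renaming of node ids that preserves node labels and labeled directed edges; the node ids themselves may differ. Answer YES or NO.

Answer: YES

Derivation:
branch R2-first: apply at {0↦1, 1↦6} → |E|=5, then 2 more step(s) → NF |V|=3 |E|=1 V={1:C, 5:A, 7:B} E=7-q->7
branch R3-first: apply at {0↦2, 1↦0, 2↦1} → |E|=6, then 2 more step(s) → NF |V|=3 |E|=1 V={1:C, 5:A, 7:B} E=7-q->7
graphs isomorphic (equal up to label-preserving node renaming)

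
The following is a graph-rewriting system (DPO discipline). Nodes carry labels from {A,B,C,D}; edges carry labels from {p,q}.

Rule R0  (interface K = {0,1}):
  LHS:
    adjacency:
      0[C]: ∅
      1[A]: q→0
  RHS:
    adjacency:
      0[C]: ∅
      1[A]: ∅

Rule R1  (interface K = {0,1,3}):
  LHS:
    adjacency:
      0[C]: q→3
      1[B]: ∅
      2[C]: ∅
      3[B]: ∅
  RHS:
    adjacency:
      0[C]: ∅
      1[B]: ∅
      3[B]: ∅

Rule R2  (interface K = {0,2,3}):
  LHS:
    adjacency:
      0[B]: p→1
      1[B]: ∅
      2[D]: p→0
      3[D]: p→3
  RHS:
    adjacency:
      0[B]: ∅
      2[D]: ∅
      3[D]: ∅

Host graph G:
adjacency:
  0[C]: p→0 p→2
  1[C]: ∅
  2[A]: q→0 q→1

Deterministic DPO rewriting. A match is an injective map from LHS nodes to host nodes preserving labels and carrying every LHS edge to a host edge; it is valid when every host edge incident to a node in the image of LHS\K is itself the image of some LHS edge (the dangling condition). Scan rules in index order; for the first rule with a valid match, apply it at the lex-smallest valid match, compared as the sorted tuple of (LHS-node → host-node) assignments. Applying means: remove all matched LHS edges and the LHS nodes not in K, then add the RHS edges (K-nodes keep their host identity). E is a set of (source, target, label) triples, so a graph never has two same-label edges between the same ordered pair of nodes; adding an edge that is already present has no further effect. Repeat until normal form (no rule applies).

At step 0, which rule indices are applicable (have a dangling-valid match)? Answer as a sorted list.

R0: 2 valid matches — {0↦0, 1↦2}, {0↦1, 1↦2}
R1: no valid match — LHS pattern not found
R2: no valid match — LHS pattern not found

Answer: [R0]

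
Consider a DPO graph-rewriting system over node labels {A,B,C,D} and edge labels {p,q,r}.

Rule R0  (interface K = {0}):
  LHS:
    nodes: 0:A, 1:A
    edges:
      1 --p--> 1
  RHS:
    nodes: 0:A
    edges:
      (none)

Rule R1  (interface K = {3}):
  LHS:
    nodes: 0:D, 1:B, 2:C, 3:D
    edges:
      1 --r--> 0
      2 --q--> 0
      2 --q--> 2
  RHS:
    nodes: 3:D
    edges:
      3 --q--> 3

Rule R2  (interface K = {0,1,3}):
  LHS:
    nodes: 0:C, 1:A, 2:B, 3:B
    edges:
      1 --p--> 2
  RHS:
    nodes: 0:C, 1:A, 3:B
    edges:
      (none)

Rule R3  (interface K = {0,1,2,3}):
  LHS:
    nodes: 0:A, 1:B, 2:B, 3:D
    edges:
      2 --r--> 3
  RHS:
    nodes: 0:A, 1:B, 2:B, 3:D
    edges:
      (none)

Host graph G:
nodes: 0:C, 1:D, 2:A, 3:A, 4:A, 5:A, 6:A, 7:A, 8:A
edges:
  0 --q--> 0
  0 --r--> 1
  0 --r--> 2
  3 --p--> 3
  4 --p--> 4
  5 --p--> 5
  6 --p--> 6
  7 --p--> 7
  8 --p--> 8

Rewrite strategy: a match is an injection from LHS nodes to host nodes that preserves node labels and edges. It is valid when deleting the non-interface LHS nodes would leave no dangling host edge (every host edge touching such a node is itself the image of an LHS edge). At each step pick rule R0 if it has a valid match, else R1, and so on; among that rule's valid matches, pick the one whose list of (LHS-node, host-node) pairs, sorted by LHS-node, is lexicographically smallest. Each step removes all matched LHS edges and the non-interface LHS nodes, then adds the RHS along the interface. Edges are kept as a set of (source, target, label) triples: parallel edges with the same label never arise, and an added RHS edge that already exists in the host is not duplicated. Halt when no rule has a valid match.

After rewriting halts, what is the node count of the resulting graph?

[0] host  ⇒  9 nodes, 9 edges  {0-q->0 0-r->1 0-r->2 3-p->3 4-p->4 5-p->5 6-p->6 7-p->7 8-p->8}
[1] R0 @ {0↦2, 1↦3}  ⇒  8 nodes, 8 edges  {0-q->0 0-r->1 0-r->2 4-p->4 5-p->5 6-p->6 7-p->7 8-p->8}
[2] R0 @ {0↦2, 1↦4}  ⇒  7 nodes, 7 edges  {0-q->0 0-r->1 0-r->2 5-p->5 6-p->6 7-p->7 8-p->8}
[3] R0 @ {0↦2, 1↦5}  ⇒  6 nodes, 6 edges  {0-q->0 0-r->1 0-r->2 6-p->6 7-p->7 8-p->8}
[4] R0 @ {0↦2, 1↦6}  ⇒  5 nodes, 5 edges  {0-q->0 0-r->1 0-r->2 7-p->7 8-p->8}
[5] R0 @ {0↦2, 1↦7}  ⇒  4 nodes, 4 edges  {0-q->0 0-r->1 0-r->2 8-p->8}
[6] R0 @ {0↦2, 1↦8}  ⇒  3 nodes, 3 edges  {0-q->0 0-r->1 0-r->2}
final graph: no rule applies after step 6
NF nodes: {0:C, 1:D, 2:A}

Answer: 3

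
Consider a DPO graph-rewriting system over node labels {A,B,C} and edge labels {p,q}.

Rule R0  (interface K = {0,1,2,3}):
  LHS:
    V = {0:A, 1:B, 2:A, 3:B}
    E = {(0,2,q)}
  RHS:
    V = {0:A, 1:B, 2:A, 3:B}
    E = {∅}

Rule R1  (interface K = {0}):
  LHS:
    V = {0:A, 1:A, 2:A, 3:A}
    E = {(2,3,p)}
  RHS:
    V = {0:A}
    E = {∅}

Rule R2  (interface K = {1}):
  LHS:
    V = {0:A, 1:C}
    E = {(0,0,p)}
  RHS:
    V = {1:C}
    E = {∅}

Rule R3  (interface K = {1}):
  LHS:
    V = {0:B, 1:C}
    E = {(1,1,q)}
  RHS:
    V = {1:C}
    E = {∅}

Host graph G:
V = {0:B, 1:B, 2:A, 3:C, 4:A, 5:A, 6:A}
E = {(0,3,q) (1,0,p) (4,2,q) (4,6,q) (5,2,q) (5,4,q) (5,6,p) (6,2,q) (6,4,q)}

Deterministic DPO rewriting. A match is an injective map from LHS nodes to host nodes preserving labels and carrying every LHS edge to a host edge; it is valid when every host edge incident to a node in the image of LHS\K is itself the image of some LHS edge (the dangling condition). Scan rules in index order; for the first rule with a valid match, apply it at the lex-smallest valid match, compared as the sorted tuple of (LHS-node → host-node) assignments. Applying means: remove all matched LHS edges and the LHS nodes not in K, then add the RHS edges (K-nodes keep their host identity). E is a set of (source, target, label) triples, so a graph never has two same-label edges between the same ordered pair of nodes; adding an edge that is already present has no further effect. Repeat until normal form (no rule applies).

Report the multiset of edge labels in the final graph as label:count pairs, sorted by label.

Answer: p:1 q:1

Rewrite trace:
initial: |V|=7 |E|=9  E = 0-q->3 1-p->0 4-q->2 4-q->6 5-q->2 5-q->4 5-p->6 6-q->2 6-q->4
step 1: apply R0 at {0↦4, 1↦0, 2↦2, 3↦1}  → |V|=7 |E|=8  E = 0-q->3 1-p->0 4-q->6 5-q->2 5-q->4 5-p->6 6-q->2 6-q->4
step 2: apply R0 at {0↦4, 1↦0, 2↦6, 3↦1}  → |V|=7 |E|=7  E = 0-q->3 1-p->0 5-q->2 5-q->4 5-p->6 6-q->2 6-q->4
step 3: apply R0 at {0↦5, 1↦0, 2↦2, 3↦1}  → |V|=7 |E|=6  E = 0-q->3 1-p->0 5-q->4 5-p->6 6-q->2 6-q->4
step 4: apply R0 at {0↦5, 1↦0, 2↦4, 3↦1}  → |V|=7 |E|=5  E = 0-q->3 1-p->0 5-p->6 6-q->2 6-q->4
step 5: apply R0 at {0↦6, 1↦0, 2↦2, 3↦1}  → |V|=7 |E|=4  E = 0-q->3 1-p->0 5-p->6 6-q->4
step 6: apply R0 at {0↦6, 1↦0, 2↦4, 3↦1}  → |V|=7 |E|=3  E = 0-q->3 1-p->0 5-p->6
step 7: apply R1 at {0↦2, 1↦4, 2↦5, 3↦6}  → |V|=4 |E|=2  E = 0-q->3 1-p->0
halt: no rule applies after step 7
NF edges: [(0, 3, 'q'), (1, 0, 'p')]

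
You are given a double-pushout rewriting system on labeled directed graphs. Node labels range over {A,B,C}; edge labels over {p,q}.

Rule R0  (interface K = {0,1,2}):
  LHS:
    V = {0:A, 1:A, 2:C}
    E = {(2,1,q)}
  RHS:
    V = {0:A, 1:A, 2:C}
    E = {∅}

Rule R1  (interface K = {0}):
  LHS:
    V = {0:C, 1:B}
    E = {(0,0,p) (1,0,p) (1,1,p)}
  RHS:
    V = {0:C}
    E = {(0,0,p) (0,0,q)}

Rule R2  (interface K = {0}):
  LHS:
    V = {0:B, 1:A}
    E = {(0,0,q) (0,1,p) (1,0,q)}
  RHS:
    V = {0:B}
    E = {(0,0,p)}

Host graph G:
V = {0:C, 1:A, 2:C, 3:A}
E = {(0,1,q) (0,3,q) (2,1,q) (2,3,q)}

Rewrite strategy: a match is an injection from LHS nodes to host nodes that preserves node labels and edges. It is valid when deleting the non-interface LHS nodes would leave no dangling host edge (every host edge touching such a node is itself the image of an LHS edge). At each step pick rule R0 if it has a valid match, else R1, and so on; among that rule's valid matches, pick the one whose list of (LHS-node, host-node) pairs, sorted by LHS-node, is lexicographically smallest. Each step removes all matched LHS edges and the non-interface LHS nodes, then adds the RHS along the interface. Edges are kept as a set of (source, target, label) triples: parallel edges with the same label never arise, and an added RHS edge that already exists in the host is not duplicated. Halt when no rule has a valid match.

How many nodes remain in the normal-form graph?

[0] host  ⇒  4 nodes, 4 edges  {0-q->1 0-q->3 2-q->1 2-q->3}
[1] R0 @ {0↦1, 1↦3, 2↦0}  ⇒  4 nodes, 3 edges  {0-q->1 2-q->1 2-q->3}
[2] R0 @ {0↦1, 1↦3, 2↦2}  ⇒  4 nodes, 2 edges  {0-q->1 2-q->1}
[3] R0 @ {0↦3, 1↦1, 2↦0}  ⇒  4 nodes, 1 edges  {2-q->1}
[4] R0 @ {0↦3, 1↦1, 2↦2}  ⇒  4 nodes, 0 edges  {∅}
final graph: no rule applies after step 4
NF nodes: {0:C, 1:A, 2:C, 3:A}

Answer: 4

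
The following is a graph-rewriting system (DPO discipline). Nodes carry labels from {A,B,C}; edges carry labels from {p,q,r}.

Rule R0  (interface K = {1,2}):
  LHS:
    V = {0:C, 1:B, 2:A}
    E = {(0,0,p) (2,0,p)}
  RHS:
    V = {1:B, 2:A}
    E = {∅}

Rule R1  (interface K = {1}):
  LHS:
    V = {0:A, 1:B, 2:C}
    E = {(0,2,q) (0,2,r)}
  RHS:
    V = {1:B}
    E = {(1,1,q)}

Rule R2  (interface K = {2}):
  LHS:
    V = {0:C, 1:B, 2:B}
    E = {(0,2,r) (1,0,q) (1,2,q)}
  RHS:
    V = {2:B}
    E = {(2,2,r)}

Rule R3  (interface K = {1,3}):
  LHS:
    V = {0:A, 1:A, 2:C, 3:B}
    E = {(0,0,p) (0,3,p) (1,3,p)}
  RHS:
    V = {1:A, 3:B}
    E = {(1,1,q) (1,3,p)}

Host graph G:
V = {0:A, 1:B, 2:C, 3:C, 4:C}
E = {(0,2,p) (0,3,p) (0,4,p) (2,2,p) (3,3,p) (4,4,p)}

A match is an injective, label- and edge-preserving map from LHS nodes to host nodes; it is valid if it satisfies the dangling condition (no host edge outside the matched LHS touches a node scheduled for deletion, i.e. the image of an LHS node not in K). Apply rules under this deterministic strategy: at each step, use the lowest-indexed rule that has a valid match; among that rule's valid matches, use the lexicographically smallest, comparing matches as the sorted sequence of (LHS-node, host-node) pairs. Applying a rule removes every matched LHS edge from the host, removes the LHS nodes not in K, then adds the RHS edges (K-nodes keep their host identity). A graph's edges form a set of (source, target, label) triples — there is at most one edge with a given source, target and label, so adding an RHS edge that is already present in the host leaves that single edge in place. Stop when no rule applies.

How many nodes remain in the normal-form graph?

Answer: 2

Steps:
initial: |V|=5 |E|=6  E = 0-p->2 0-p->3 0-p->4 2-p->2 3-p->3 4-p->4
step 1: apply R0 at {0↦2, 1↦1, 2↦0}  → |V|=4 |E|=4  E = 0-p->3 0-p->4 3-p->3 4-p->4
step 2: apply R0 at {0↦3, 1↦1, 2↦0}  → |V|=3 |E|=2  E = 0-p->4 4-p->4
step 3: apply R0 at {0↦4, 1↦1, 2↦0}  → |V|=2 |E|=0  E = ∅
normal form: no rule applies after step 3
NF nodes: {0:A, 1:B}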